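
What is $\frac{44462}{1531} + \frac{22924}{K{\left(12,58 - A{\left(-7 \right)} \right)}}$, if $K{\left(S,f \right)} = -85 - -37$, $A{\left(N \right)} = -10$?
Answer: $- \frac{8240617}{18372} \approx -448.54$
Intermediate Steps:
$K{\left(S,f \right)} = -48$ ($K{\left(S,f \right)} = -85 + 37 = -48$)
$\frac{44462}{1531} + \frac{22924}{K{\left(12,58 - A{\left(-7 \right)} \right)}} = \frac{44462}{1531} + \frac{22924}{-48} = 44462 \cdot \frac{1}{1531} + 22924 \left(- \frac{1}{48}\right) = \frac{44462}{1531} - \frac{5731}{12} = - \frac{8240617}{18372}$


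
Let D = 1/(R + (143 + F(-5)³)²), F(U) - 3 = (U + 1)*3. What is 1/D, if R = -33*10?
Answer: 343066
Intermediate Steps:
F(U) = 6 + 3*U (F(U) = 3 + (U + 1)*3 = 3 + (1 + U)*3 = 3 + (3 + 3*U) = 6 + 3*U)
R = -330
D = 1/343066 (D = 1/(-330 + (143 + (6 + 3*(-5))³)²) = 1/(-330 + (143 + (6 - 15)³)²) = 1/(-330 + (143 + (-9)³)²) = 1/(-330 + (143 - 729)²) = 1/(-330 + (-586)²) = 1/(-330 + 343396) = 1/343066 ≈ 2.9149e-6)
1/D = 1/(1/343066) = 343066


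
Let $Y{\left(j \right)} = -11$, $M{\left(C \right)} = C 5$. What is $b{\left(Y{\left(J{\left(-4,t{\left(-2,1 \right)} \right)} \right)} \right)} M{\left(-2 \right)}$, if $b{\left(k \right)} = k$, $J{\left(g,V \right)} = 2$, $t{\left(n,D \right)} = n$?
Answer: $110$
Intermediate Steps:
$M{\left(C \right)} = 5 C$
$b{\left(Y{\left(J{\left(-4,t{\left(-2,1 \right)} \right)} \right)} \right)} M{\left(-2 \right)} = - 11 \cdot 5 \left(-2\right) = \left(-11\right) \left(-10\right) = 110$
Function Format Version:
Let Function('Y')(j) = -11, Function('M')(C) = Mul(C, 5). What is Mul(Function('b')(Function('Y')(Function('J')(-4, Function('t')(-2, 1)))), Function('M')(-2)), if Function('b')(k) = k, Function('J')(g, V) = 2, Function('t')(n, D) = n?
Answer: 110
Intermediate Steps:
Function('M')(C) = Mul(5, C)
Mul(Function('b')(Function('Y')(Function('J')(-4, Function('t')(-2, 1)))), Function('M')(-2)) = Mul(-11, Mul(5, -2)) = Mul(-11, -10) = 110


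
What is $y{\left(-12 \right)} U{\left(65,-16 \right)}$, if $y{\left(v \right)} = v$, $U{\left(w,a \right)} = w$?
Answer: $-780$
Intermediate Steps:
$y{\left(-12 \right)} U{\left(65,-16 \right)} = \left(-12\right) 65 = -780$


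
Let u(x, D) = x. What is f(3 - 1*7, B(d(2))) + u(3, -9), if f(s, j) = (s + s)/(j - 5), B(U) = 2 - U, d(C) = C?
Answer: 23/5 ≈ 4.6000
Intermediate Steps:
f(s, j) = 2*s/(-5 + j) (f(s, j) = (2*s)/(-5 + j) = 2*s/(-5 + j))
f(3 - 1*7, B(d(2))) + u(3, -9) = 2*(3 - 1*7)/(-5 + (2 - 1*2)) + 3 = 2*(3 - 7)/(-5 + (2 - 2)) + 3 = 2*(-4)/(-5 + 0) + 3 = 2*(-4)/(-5) + 3 = 2*(-4)*(-⅕) + 3 = 8/5 + 3 = 23/5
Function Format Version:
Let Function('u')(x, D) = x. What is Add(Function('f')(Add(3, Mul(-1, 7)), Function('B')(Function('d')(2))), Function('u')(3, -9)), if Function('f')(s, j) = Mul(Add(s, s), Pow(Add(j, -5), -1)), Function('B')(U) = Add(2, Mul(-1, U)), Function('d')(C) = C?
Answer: Rational(23, 5) ≈ 4.6000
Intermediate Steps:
Function('f')(s, j) = Mul(2, s, Pow(Add(-5, j), -1)) (Function('f')(s, j) = Mul(Mul(2, s), Pow(Add(-5, j), -1)) = Mul(2, s, Pow(Add(-5, j), -1)))
Add(Function('f')(Add(3, Mul(-1, 7)), Function('B')(Function('d')(2))), Function('u')(3, -9)) = Add(Mul(2, Add(3, Mul(-1, 7)), Pow(Add(-5, Add(2, Mul(-1, 2))), -1)), 3) = Add(Mul(2, Add(3, -7), Pow(Add(-5, Add(2, -2)), -1)), 3) = Add(Mul(2, -4, Pow(Add(-5, 0), -1)), 3) = Add(Mul(2, -4, Pow(-5, -1)), 3) = Add(Mul(2, -4, Rational(-1, 5)), 3) = Add(Rational(8, 5), 3) = Rational(23, 5)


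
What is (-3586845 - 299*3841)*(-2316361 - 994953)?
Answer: 15680078429456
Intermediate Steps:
(-3586845 - 299*3841)*(-2316361 - 994953) = (-3586845 - 1148459)*(-3311314) = -4735304*(-3311314) = 15680078429456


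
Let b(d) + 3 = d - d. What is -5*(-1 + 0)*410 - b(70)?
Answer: 2053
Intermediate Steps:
b(d) = -3 (b(d) = -3 + (d - d) = -3 + 0 = -3)
-5*(-1 + 0)*410 - b(70) = -5*(-1 + 0)*410 - 1*(-3) = -5*(-1)*410 + 3 = -(-5)*410 + 3 = -1*(-2050) + 3 = 2050 + 3 = 2053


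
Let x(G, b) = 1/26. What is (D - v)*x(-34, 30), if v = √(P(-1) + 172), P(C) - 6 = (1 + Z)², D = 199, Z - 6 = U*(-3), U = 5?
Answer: 199/26 - 11*√2/26 ≈ 7.0555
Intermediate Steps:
Z = -9 (Z = 6 + 5*(-3) = 6 - 15 = -9)
x(G, b) = 1/26
P(C) = 70 (P(C) = 6 + (1 - 9)² = 6 + (-8)² = 6 + 64 = 70)
v = 11*√2 (v = √(70 + 172) = √242 = 11*√2 ≈ 15.556)
(D - v)*x(-34, 30) = (199 - 11*√2)*(1/26) = 199/26 - 11*√2/26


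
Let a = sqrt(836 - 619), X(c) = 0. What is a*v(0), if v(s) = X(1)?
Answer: 0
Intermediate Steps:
v(s) = 0
a = sqrt(217) ≈ 14.731
a*v(0) = sqrt(217)*0 = 0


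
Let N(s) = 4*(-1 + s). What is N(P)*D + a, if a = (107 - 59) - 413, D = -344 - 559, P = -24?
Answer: 89935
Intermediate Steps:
N(s) = -4 + 4*s
D = -903
a = -365 (a = 48 - 413 = -365)
N(P)*D + a = (-4 + 4*(-24))*(-903) - 365 = (-4 - 96)*(-903) - 365 = -100*(-903) - 365 = 90300 - 365 = 89935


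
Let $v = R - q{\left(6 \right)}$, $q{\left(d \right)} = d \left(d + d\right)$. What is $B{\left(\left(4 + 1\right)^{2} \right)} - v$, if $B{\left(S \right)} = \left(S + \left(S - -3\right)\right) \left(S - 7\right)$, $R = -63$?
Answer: $1089$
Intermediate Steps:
$q{\left(d \right)} = 2 d^{2}$ ($q{\left(d \right)} = d 2 d = 2 d^{2}$)
$v = -135$ ($v = -63 - 2 \cdot 6^{2} = -63 - 2 \cdot 36 = -63 - 72 = -135$)
$B{\left(S \right)} = \left(-7 + S\right) \left(3 + 2 S\right)$ ($B{\left(S \right)} = \left(S + \left(S + 3\right)\right) \left(-7 + S\right) = \left(S + \left(3 + S\right)\right) \left(-7 + S\right) = \left(3 + 2 S\right) \left(-7 + S\right) = \left(-7 + S\right) \left(3 + 2 S\right)$)
$B{\left(\left(4 + 1\right)^{2} \right)} - v = \left(-21 - 11 \left(4 + 1\right)^{2} + 2 \left(\left(4 + 1\right)^{2}\right)^{2}\right) - -135 = \left(-21 - 11 \cdot 5^{2} + 2 \left(5^{2}\right)^{2}\right) + 135 = \left(-21 - 275 + 2 \cdot 25^{2}\right) + 135 = \left(-21 - 275 + 2 \cdot 625\right) + 135 = \left(-21 - 275 + 1250\right) + 135 = 954 + 135 = 1089$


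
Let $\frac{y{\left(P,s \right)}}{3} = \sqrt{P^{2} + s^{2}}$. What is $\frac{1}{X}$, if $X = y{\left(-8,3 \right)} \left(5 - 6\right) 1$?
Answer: $- \frac{\sqrt{73}}{219} \approx -0.039014$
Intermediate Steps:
$y{\left(P,s \right)} = 3 \sqrt{P^{2} + s^{2}}$
$X = - 3 \sqrt{73}$ ($X = 3 \sqrt{\left(-8\right)^{2} + 3^{2}} \left(5 - 6\right) 1 = 3 \sqrt{64 + 9} \left(\left(-1\right) 1\right) = 3 \sqrt{73} \left(-1\right) = - 3 \sqrt{73} \approx -25.632$)
$\frac{1}{X} = \frac{1}{\left(-3\right) \sqrt{73}} = - \frac{\sqrt{73}}{219}$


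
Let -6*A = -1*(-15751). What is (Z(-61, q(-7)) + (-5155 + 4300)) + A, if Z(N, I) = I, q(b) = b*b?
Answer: -20587/6 ≈ -3431.2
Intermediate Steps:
q(b) = b²
A = -15751/6 (A = -(-1)*(-15751)/6 = -⅙*15751 = -15751/6 ≈ -2625.2)
(Z(-61, q(-7)) + (-5155 + 4300)) + A = ((-7)² + (-5155 + 4300)) - 15751/6 = (49 - 855) - 15751/6 = -806 - 15751/6 = -20587/6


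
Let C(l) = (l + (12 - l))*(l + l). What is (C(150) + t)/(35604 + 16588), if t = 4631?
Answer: 8231/52192 ≈ 0.15771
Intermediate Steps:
C(l) = 24*l (C(l) = 12*(2*l) = 24*l)
(C(150) + t)/(35604 + 16588) = (24*150 + 4631)/(35604 + 16588) = (3600 + 4631)/52192 = 8231*(1/52192) = 8231/52192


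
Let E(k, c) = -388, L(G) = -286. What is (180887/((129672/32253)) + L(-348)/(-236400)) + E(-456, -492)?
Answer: 2373782622667/53219550 ≈ 44604.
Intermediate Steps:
(180887/((129672/32253)) + L(-348)/(-236400)) + E(-456, -492) = (180887/((129672/32253)) - 286/(-236400)) - 388 = (180887/((129672*(1/32253))) - 286*(-1/236400)) - 388 = (180887/(43224/10751) + 143/118200) - 388 = (180887*(10751/43224) + 143/118200) - 388 = (1944716137/43224 + 143/118200) - 388 = 2394431808067/53219550 - 388 = 2373782622667/53219550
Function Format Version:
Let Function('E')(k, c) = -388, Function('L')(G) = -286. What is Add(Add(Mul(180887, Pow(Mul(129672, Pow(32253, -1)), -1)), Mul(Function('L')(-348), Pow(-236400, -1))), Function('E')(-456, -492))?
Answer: Rational(2373782622667, 53219550) ≈ 44604.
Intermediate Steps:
Add(Add(Mul(180887, Pow(Mul(129672, Pow(32253, -1)), -1)), Mul(Function('L')(-348), Pow(-236400, -1))), Function('E')(-456, -492)) = Add(Add(Mul(180887, Pow(Mul(129672, Pow(32253, -1)), -1)), Mul(-286, Pow(-236400, -1))), -388) = Add(Add(Mul(180887, Pow(Mul(129672, Rational(1, 32253)), -1)), Mul(-286, Rational(-1, 236400))), -388) = Add(Add(Mul(180887, Pow(Rational(43224, 10751), -1)), Rational(143, 118200)), -388) = Add(Add(Mul(180887, Rational(10751, 43224)), Rational(143, 118200)), -388) = Add(Add(Rational(1944716137, 43224), Rational(143, 118200)), -388) = Add(Rational(2394431808067, 53219550), -388) = Rational(2373782622667, 53219550)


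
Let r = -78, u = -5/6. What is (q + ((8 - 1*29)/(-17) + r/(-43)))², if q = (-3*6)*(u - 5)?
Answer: 6238472256/534361 ≈ 11675.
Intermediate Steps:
u = -⅚ (u = -5*⅙ = -⅚ ≈ -0.83333)
q = 105 (q = (-3*6)*(-⅚ - 5) = -18*(-35/6) = 105)
(q + ((8 - 1*29)/(-17) + r/(-43)))² = (105 + ((8 - 1*29)/(-17) - 78/(-43)))² = (105 + ((8 - 29)*(-1/17) - 78*(-1/43)))² = (105 + (-21*(-1/17) + 78/43))² = (105 + (21/17 + 78/43))² = (105 + 2229/731)² = (78984/731)² = 6238472256/534361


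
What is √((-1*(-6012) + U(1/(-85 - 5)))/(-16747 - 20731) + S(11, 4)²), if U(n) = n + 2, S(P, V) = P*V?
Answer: √611793257568395/562170 ≈ 43.998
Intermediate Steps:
U(n) = 2 + n
√((-1*(-6012) + U(1/(-85 - 5)))/(-16747 - 20731) + S(11, 4)²) = √((-1*(-6012) + (2 + 1/(-85 - 5)))/(-16747 - 20731) + (11*4)²) = √((6012 + (2 + 1/(-90)))/(-37478) + 44²) = √((6012 + (2 - 1/90))*(-1/37478) + 1936) = √((6012 + 179/90)*(-1/37478) + 1936) = √((541259/90)*(-1/37478) + 1936) = √(-541259/3373020 + 1936) = √(6529625461/3373020) = √611793257568395/562170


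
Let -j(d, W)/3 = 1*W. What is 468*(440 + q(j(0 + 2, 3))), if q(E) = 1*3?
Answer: 207324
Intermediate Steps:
j(d, W) = -3*W
q(E) = 3
468*(440 + q(j(0 + 2, 3))) = 468*(440 + 3) = 468*443 = 207324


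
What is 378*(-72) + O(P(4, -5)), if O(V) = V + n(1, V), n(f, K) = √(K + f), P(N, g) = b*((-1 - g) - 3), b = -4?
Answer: -27220 + I*√3 ≈ -27220.0 + 1.732*I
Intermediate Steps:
P(N, g) = 16 + 4*g (P(N, g) = -4*((-1 - g) - 3) = -4*(-4 - g) = 16 + 4*g)
O(V) = V + √(1 + V) (O(V) = V + √(V + 1) = V + √(1 + V))
378*(-72) + O(P(4, -5)) = 378*(-72) + ((16 + 4*(-5)) + √(1 + (16 + 4*(-5)))) = -27216 + ((16 - 20) + √(1 + (16 - 20))) = -27216 + (-4 + √(1 - 4)) = -27216 + (-4 + √(-3)) = -27216 + (-4 + I*√3) = -27220 + I*√3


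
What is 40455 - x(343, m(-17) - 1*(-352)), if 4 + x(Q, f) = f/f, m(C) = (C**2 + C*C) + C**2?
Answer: 40458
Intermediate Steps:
m(C) = 3*C**2 (m(C) = (C**2 + C**2) + C**2 = 2*C**2 + C**2 = 3*C**2)
x(Q, f) = -3 (x(Q, f) = -4 + f/f = -4 + 1 = -3)
40455 - x(343, m(-17) - 1*(-352)) = 40455 - 1*(-3) = 40455 + 3 = 40458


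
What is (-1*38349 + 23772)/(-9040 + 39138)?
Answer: -14577/30098 ≈ -0.48432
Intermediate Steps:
(-1*38349 + 23772)/(-9040 + 39138) = (-38349 + 23772)/30098 = -14577*1/30098 = -14577/30098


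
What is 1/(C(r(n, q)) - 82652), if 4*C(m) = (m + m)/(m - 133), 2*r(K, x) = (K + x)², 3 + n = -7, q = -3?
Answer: -194/16034657 ≈ -1.2099e-5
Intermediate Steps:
n = -10 (n = -3 - 7 = -10)
r(K, x) = (K + x)²/2
C(m) = m/(2*(-133 + m)) (C(m) = ((m + m)/(m - 133))/4 = ((2*m)/(-133 + m))/4 = (2*m/(-133 + m))/4 = m/(2*(-133 + m)))
1/(C(r(n, q)) - 82652) = 1/(((-10 - 3)²/2)/(2*(-133 + (-10 - 3)²/2)) - 82652) = 1/(((½)*(-13)²)/(2*(-133 + (½)*(-13)²)) - 82652) = 1/(((½)*169)/(2*(-133 + (½)*169)) - 82652) = 1/((½)*(169/2)/(-133 + 169/2) - 82652) = 1/((½)*(169/2)/(-97/2) - 82652) = 1/((½)*(169/2)*(-2/97) - 82652) = 1/(-169/194 - 82652) = 1/(-16034657/194) = -194/16034657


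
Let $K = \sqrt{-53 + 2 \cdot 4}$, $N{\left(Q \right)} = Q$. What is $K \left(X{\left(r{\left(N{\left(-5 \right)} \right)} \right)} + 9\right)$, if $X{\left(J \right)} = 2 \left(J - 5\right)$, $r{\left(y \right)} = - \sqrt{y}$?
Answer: $30 - 3 i \sqrt{5} \approx 30.0 - 6.7082 i$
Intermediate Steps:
$X{\left(J \right)} = -10 + 2 J$ ($X{\left(J \right)} = 2 \left(-5 + J\right) = -10 + 2 J$)
$K = 3 i \sqrt{5}$ ($K = \sqrt{-53 + 8} = \sqrt{-45} = 3 i \sqrt{5} \approx 6.7082 i$)
$K \left(X{\left(r{\left(N{\left(-5 \right)} \right)} \right)} + 9\right) = 3 i \sqrt{5} \left(\left(-10 + 2 \left(- \sqrt{-5}\right)\right) + 9\right) = 3 i \sqrt{5} \left(\left(-10 + 2 \left(- i \sqrt{5}\right)\right) + 9\right) = 3 i \sqrt{5} \left(\left(-10 - 2 i \sqrt{5}\right) + 9\right) = 3 i \sqrt{5} \left(-1 - 2 i \sqrt{5}\right)$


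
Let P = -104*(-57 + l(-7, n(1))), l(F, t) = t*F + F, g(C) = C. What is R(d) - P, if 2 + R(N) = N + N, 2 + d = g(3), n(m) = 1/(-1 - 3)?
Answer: -6474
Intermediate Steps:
n(m) = -1/4 (n(m) = 1/(-4) = -1/4)
d = 1 (d = -2 + 3 = 1)
R(N) = -2 + 2*N (R(N) = -2 + (N + N) = -2 + 2*N)
l(F, t) = F + F*t (l(F, t) = F*t + F = F + F*t)
P = 6474 (P = -104*(-57 - 7*(1 - 1/4)) = -104*(-57 - 7*3/4) = -104*(-57 - 21/4) = -104*(-249/4) = 6474)
R(d) - P = (-2 + 2*1) - 1*6474 = (-2 + 2) - 6474 = 0 - 6474 = -6474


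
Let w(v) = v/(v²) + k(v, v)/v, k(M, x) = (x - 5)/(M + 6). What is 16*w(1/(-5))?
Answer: -240/29 ≈ -8.2759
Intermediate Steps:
k(M, x) = (-5 + x)/(6 + M)
w(v) = 1/v + (-5 + v)/(v*(6 + v)) (w(v) = v/(v²) + ((-5 + v)/(6 + v))/v = v/v² + (-5 + v)/(v*(6 + v)) = 1/v + (-5 + v)/(v*(6 + v)))
16*w(1/(-5)) = 16*((1 + 2/(-5))/((1/(-5))*(6 + 1/(-5)))) = 16*((1 + 2*(-⅕))/((-⅕)*(6 - ⅕))) = 16*(-5*(1 - ⅖)/29/5) = 16*(-5*5/29*⅗) = 16*(-15/29) = -240/29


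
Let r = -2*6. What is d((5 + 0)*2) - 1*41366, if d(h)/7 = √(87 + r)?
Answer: -41366 + 35*√3 ≈ -41305.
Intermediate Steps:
r = -12
d(h) = 35*√3 (d(h) = 7*√(87 - 12) = 7*√75 = 7*(5*√3) = 35*√3)
d((5 + 0)*2) - 1*41366 = 35*√3 - 1*41366 = 35*√3 - 41366 = -41366 + 35*√3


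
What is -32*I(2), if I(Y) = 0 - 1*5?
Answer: 160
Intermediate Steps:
I(Y) = -5 (I(Y) = 0 - 5 = -5)
-32*I(2) = -32*(-5) = 160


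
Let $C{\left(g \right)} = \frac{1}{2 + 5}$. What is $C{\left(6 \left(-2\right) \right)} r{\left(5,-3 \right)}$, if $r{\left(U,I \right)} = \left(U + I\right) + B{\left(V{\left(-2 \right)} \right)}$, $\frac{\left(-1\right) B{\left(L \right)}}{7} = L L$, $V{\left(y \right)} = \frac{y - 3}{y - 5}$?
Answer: $- \frac{11}{49} \approx -0.22449$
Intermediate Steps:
$V{\left(y \right)} = \frac{-3 + y}{-5 + y}$
$B{\left(L \right)} = - 7 L^{2}$ ($B{\left(L \right)} = - 7 L L = - 7 L^{2}$)
$C{\left(g \right)} = \frac{1}{7}$
$r{\left(U,I \right)} = - \frac{25}{7} + I + U$ ($r{\left(U,I \right)} = \left(U + I\right) - 7 \left(\frac{-3 - 2}{-5 - 2}\right)^{2} = \left(I + U\right) - 7 \left(\frac{1}{-7} \left(-5\right)\right)^{2} = \left(I + U\right) - 7 \left(\left(- \frac{1}{7}\right) \left(-5\right)\right)^{2} = \left(I + U\right) - 7 \left(\frac{5}{7}\right)^{2} = \left(I + U\right) - \frac{25}{7} = - \frac{25}{7} + I + U$)
$C{\left(6 \left(-2\right) \right)} r{\left(5,-3 \right)} = \frac{- \frac{25}{7} - 3 + 5}{7} = \frac{1}{7} \left(- \frac{11}{7}\right) = - \frac{11}{49}$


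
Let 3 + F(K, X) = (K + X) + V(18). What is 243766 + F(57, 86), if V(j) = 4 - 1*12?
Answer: 243898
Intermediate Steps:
V(j) = -8 (V(j) = 4 - 12 = -8)
F(K, X) = -11 + K + X (F(K, X) = -3 + ((K + X) - 8) = -3 + (-8 + K + X) = -11 + K + X)
243766 + F(57, 86) = 243766 + (-11 + 57 + 86) = 243766 + 132 = 243898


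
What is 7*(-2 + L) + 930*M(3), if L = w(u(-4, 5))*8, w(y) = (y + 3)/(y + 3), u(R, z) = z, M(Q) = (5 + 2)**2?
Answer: 45612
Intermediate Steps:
M(Q) = 49 (M(Q) = 7**2 = 49)
w(y) = 1 (w(y) = (3 + y)/(3 + y) = 1)
L = 8 (L = 1*8 = 8)
7*(-2 + L) + 930*M(3) = 7*(-2 + 8) + 930*49 = 7*6 + 45570 = 42 + 45570 = 45612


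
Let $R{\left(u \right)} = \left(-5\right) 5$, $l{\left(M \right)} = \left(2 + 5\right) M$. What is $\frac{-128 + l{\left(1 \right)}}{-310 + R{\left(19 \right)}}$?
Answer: $\frac{121}{335} \approx 0.36119$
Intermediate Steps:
$l{\left(M \right)} = 7 M$
$R{\left(u \right)} = -25$
$\frac{-128 + l{\left(1 \right)}}{-310 + R{\left(19 \right)}} = \frac{-128 + 7 \cdot 1}{-310 - 25} = \frac{-128 + 7}{-335} = \left(-121\right) \left(- \frac{1}{335}\right) = \frac{121}{335}$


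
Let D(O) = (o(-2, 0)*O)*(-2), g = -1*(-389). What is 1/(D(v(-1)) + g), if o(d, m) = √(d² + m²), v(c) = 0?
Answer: 1/389 ≈ 0.0025707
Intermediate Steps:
g = 389
D(O) = -4*O (D(O) = (√((-2)² + 0²)*O)*(-2) = (√(4 + 0)*O)*(-2) = (√4*O)*(-2) = (2*O)*(-2) = -4*O)
1/(D(v(-1)) + g) = 1/(-4*0 + 389) = 1/(0 + 389) = 1/389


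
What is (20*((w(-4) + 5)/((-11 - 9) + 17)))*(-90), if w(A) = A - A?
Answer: 3000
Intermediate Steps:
w(A) = 0
(20*((w(-4) + 5)/((-11 - 9) + 17)))*(-90) = (20*((0 + 5)/((-11 - 9) + 17)))*(-90) = (20*(5/(-20 + 17)))*(-90) = (20*(5/(-3)))*(-90) = (20*(5*(-1/3)))*(-90) = (20*(-5/3))*(-90) = -100/3*(-90) = 3000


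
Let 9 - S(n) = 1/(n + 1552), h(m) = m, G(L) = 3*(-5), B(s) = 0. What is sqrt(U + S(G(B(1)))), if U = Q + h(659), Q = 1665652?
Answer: sqrt(3936462710543)/1537 ≈ 1290.9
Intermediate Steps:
G(L) = -15
S(n) = 9 - 1/(1552 + n) (S(n) = 9 - 1/(n + 1552) = 9 - 1/(1552 + n))
U = 1666311 (U = 1665652 + 659 = 1666311)
sqrt(U + S(G(B(1)))) = sqrt(1666311 + (13967 + 9*(-15))/(1552 - 15)) = sqrt(1666311 + (13967 - 135)/1537) = sqrt(1666311 + (1/1537)*13832) = sqrt(1666311 + 13832/1537) = sqrt(2561133839/1537) = sqrt(3936462710543)/1537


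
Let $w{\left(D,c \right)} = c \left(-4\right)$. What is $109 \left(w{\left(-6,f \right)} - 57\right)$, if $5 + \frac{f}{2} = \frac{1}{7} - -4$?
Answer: $- \frac{38259}{7} \approx -5465.6$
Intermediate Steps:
$f = - \frac{12}{7}$ ($f = -10 + 2 \left(\frac{1}{7} - -4\right) = -10 + 2 \left(\frac{1}{7} + 4\right) = -10 + 2 \cdot \frac{29}{7} = -10 + \frac{58}{7} = - \frac{12}{7} \approx -1.7143$)
$w{\left(D,c \right)} = - 4 c$
$109 \left(w{\left(-6,f \right)} - 57\right) = 109 \left(\left(-4\right) \left(- \frac{12}{7}\right) - 57\right) = 109 \left(\frac{48}{7} - 57\right) = 109 \left(- \frac{351}{7}\right) = - \frac{38259}{7}$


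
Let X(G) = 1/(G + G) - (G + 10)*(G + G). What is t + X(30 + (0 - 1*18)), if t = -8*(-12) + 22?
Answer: -9839/24 ≈ -409.96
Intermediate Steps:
t = 118 (t = 96 + 22 = 118)
X(G) = 1/(2*G) - 2*G*(10 + G) (X(G) = 1/(2*G) - (10 + G)*2*G = 1/(2*G) - 2*G*(10 + G))
t + X(30 + (0 - 1*18)) = 118 + (1 - 4*(30 + (0 - 1*18))**2*(10 + (30 + (0 - 1*18))))/(2*(30 + (0 - 1*18))) = 118 + (1 - 4*(30 + (0 - 18))**2*(10 + (30 + (0 - 18))))/(2*(30 + (0 - 18))) = 118 + (1 - 4*(30 - 18)**2*(10 + (30 - 18)))/(2*(30 - 18)) = 118 + (1/2)*(1 - 4*12**2*(10 + 12))/12 = 118 + (1/2)*(1/12)*(1 - 4*144*22) = 118 + (1/2)*(1/12)*(1 - 12672) = 118 + (1/2)*(1/12)*(-12671) = 118 - 12671/24 = -9839/24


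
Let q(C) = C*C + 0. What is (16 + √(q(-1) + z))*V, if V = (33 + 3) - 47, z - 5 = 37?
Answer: -176 - 11*√43 ≈ -248.13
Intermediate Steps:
z = 42 (z = 5 + 37 = 42)
V = -11 (V = 36 - 47 = -11)
q(C) = C² (q(C) = C² + 0 = C²)
(16 + √(q(-1) + z))*V = (16 + √((-1)² + 42))*(-11) = (16 + √(1 + 42))*(-11) = (16 + √43)*(-11) = -176 - 11*√43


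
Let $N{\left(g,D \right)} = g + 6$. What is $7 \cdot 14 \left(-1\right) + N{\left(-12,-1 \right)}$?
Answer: $-104$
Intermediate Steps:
$N{\left(g,D \right)} = 6 + g$
$7 \cdot 14 \left(-1\right) + N{\left(-12,-1 \right)} = 7 \cdot 14 \left(-1\right) + \left(6 - 12\right) = 98 \left(-1\right) - 6 = -98 - 6 = -104$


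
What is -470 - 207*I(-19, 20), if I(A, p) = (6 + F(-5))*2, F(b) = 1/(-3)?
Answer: -2816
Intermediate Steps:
F(b) = -1/3
I(A, p) = 34/3 (I(A, p) = (6 - 1/3)*2 = (17/3)*2 = 34/3)
-470 - 207*I(-19, 20) = -470 - 207*34/3 = -470 - 2346 = -2816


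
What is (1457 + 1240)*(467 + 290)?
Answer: 2041629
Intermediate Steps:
(1457 + 1240)*(467 + 290) = 2697*757 = 2041629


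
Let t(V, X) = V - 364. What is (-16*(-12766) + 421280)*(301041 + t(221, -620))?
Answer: 188222531328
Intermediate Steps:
t(V, X) = -364 + V
(-16*(-12766) + 421280)*(301041 + t(221, -620)) = (-16*(-12766) + 421280)*(301041 + (-364 + 221)) = (204256 + 421280)*(301041 - 143) = 625536*300898 = 188222531328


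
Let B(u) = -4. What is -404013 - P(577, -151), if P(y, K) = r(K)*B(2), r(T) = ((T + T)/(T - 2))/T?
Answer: -61813997/153 ≈ -4.0401e+5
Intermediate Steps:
r(T) = 2/(-2 + T) (r(T) = ((2*T)/(-2 + T))/T = (2*T/(-2 + T))/T = 2/(-2 + T))
P(y, K) = -8/(-2 + K) (P(y, K) = (2/(-2 + K))*(-4) = -8/(-2 + K))
-404013 - P(577, -151) = -404013 - (-8)/(-2 - 151) = -404013 - (-8)/(-153) = -404013 - (-8)*(-1)/153 = -404013 - 1*8/153 = -404013 - 8/153 = -61813997/153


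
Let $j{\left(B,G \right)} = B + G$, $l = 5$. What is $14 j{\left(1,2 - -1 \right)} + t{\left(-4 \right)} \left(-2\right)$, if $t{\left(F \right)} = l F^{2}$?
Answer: $-104$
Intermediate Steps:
$t{\left(F \right)} = 5 F^{2}$
$14 j{\left(1,2 - -1 \right)} + t{\left(-4 \right)} \left(-2\right) = 14 \left(1 + \left(2 - -1\right)\right) + 5 \left(-4\right)^{2} \left(-2\right) = 14 \left(1 + \left(2 + 1\right)\right) + 5 \cdot 16 \left(-2\right) = 14 \left(1 + 3\right) + 80 \left(-2\right) = 14 \cdot 4 - 160 = 56 - 160 = -104$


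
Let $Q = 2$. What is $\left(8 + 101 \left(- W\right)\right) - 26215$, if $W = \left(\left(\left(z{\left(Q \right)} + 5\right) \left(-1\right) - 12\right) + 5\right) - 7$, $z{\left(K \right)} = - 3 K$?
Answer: $-24894$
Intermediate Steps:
$W = -13$ ($W = \left(\left(\left(\left(-3\right) 2 + 5\right) \left(-1\right) - 12\right) + 5\right) - 7 = \left(\left(\left(-6 + 5\right) \left(-1\right) - 12\right) + 5\right) - 7 = \left(\left(\left(-1\right) \left(-1\right) - 12\right) + 5\right) - 7 = \left(\left(1 - 12\right) + 5\right) - 7 = \left(-11 + 5\right) - 7 = -6 - 7 = -13$)
$\left(8 + 101 \left(- W\right)\right) - 26215 = \left(8 + 101 \left(\left(-1\right) \left(-13\right)\right)\right) - 26215 = \left(8 + 101 \cdot 13\right) - 26215 = \left(8 + 1313\right) - 26215 = 1321 - 26215 = -24894$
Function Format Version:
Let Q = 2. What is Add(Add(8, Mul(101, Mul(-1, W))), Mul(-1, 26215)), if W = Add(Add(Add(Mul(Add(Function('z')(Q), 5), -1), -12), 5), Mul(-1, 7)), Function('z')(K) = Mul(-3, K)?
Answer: -24894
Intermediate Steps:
W = -13 (W = Add(Add(Add(Mul(Add(Mul(-3, 2), 5), -1), -12), 5), Mul(-1, 7)) = Add(Add(Add(Mul(Add(-6, 5), -1), -12), 5), -7) = Add(Add(Add(Mul(-1, -1), -12), 5), -7) = Add(Add(Add(1, -12), 5), -7) = Add(Add(-11, 5), -7) = Add(-6, -7) = -13)
Add(Add(8, Mul(101, Mul(-1, W))), Mul(-1, 26215)) = Add(Add(8, Mul(101, Mul(-1, -13))), Mul(-1, 26215)) = Add(Add(8, Mul(101, 13)), -26215) = Add(Add(8, 1313), -26215) = Add(1321, -26215) = -24894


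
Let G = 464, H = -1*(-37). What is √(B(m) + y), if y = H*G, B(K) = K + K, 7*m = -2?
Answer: 2*√210301/7 ≈ 131.02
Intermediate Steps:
H = 37
m = -2/7 (m = (⅐)*(-2) = -2/7 ≈ -0.28571)
B(K) = 2*K
y = 17168 (y = 37*464 = 17168)
√(B(m) + y) = √(2*(-2/7) + 17168) = √(-4/7 + 17168) = √(120172/7) = 2*√210301/7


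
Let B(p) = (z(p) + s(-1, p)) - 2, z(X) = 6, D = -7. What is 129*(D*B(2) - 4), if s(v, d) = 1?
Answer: -5031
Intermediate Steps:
B(p) = 5 (B(p) = (6 + 1) - 2 = 7 - 2 = 5)
129*(D*B(2) - 4) = 129*(-7*5 - 4) = 129*(-35 - 4) = 129*(-39) = -5031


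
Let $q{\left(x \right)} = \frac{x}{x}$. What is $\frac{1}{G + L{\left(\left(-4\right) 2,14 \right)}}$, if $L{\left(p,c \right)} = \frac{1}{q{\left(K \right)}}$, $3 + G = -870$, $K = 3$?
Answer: $- \frac{1}{872} \approx -0.0011468$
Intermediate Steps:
$G = -873$ ($G = -3 - 870 = -873$)
$q{\left(x \right)} = 1$
$L{\left(p,c \right)} = 1$ ($L{\left(p,c \right)} = 1^{-1} = 1$)
$\frac{1}{G + L{\left(\left(-4\right) 2,14 \right)}} = \frac{1}{-873 + 1} = \frac{1}{-872} = - \frac{1}{872}$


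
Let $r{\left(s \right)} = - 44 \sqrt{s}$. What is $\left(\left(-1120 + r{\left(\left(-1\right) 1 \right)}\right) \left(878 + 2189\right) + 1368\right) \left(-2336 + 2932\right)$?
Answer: $-2046468512 - 80429008 i \approx -2.0465 \cdot 10^{9} - 8.0429 \cdot 10^{7} i$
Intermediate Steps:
$\left(\left(-1120 + r{\left(\left(-1\right) 1 \right)}\right) \left(878 + 2189\right) + 1368\right) \left(-2336 + 2932\right) = \left(\left(-1120 - 44 \sqrt{\left(-1\right) 1}\right) \left(878 + 2189\right) + 1368\right) \left(-2336 + 2932\right) = \left(\left(-1120 - 44 \sqrt{-1}\right) 3067 + 1368\right) 596 = \left(\left(-1120 - 44 i\right) 3067 + 1368\right) 596 = \left(\left(-3435040 - 134948 i\right) + 1368\right) 596 = \left(-3433672 - 134948 i\right) 596 = -2046468512 - 80429008 i$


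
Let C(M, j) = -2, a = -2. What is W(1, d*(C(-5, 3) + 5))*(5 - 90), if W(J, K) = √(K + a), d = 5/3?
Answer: -85*√3 ≈ -147.22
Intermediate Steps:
d = 5/3 (d = 5*(⅓) = 5/3 ≈ 1.6667)
W(J, K) = √(-2 + K) (W(J, K) = √(K - 2) = √(-2 + K))
W(1, d*(C(-5, 3) + 5))*(5 - 90) = √(-2 + 5*(-2 + 5)/3)*(5 - 90) = √(-2 + (5/3)*3)*(-85) = √(-2 + 5)*(-85) = √3*(-85) = -85*√3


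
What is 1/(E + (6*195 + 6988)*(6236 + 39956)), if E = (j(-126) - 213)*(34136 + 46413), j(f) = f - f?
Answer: 1/359677399 ≈ 2.7803e-9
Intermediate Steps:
j(f) = 0
E = -17156937 (E = (0 - 213)*(34136 + 46413) = -213*80549 = -17156937)
1/(E + (6*195 + 6988)*(6236 + 39956)) = 1/(-17156937 + (6*195 + 6988)*(6236 + 39956)) = 1/(-17156937 + (1170 + 6988)*46192) = 1/(-17156937 + 8158*46192) = 1/(-17156937 + 376834336) = 1/359677399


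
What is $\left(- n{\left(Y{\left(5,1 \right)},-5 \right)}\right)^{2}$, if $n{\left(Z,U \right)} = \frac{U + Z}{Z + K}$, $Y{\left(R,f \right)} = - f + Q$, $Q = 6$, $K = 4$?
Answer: $0$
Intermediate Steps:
$Y{\left(R,f \right)} = 6 - f$ ($Y{\left(R,f \right)} = - f + 6 = 6 - f$)
$n{\left(Z,U \right)} = \frac{U + Z}{4 + Z}$ ($n{\left(Z,U \right)} = \frac{U + Z}{Z + 4} = \frac{U + Z}{4 + Z}$)
$\left(- n{\left(Y{\left(5,1 \right)},-5 \right)}\right)^{2} = \left(- \frac{-5 + \left(6 - 1\right)}{4 + \left(6 - 1\right)}\right)^{2} = \left(- \frac{-5 + 5}{4 + 5}\right)^{2} = \left(- \frac{0}{9}\right)^{2} = \left(\left(-1\right) 0\right)^{2} = 0^{2} = 0$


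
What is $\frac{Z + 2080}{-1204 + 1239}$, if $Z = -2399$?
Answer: $- \frac{319}{35} \approx -9.1143$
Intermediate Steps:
$\frac{Z + 2080}{-1204 + 1239} = \frac{-2399 + 2080}{-1204 + 1239} = - \frac{319}{35}$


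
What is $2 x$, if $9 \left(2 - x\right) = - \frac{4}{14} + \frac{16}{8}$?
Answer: $\frac{76}{21} \approx 3.619$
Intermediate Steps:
$x = \frac{38}{21}$ ($x = 2 - \frac{- \frac{4}{14} + \frac{16}{8}}{9} = 2 - \frac{\left(-4\right) \frac{1}{14} + 16 \cdot \frac{1}{8}}{9} = 2 - \frac{- \frac{2}{7} + 2}{9} = 2 - \frac{4}{21} = \frac{38}{21} \approx 1.8095$)
$2 x = 2 \cdot \frac{38}{21} = \frac{76}{21}$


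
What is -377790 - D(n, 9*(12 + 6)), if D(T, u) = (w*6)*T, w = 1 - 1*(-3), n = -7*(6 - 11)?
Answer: -378630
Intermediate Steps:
n = 35 (n = -7*(-5) = 35)
w = 4 (w = 1 + 3 = 4)
D(T, u) = 24*T (D(T, u) = (4*6)*T = 24*T)
-377790 - D(n, 9*(12 + 6)) = -377790 - 24*35 = -377790 - 1*840 = -377790 - 840 = -378630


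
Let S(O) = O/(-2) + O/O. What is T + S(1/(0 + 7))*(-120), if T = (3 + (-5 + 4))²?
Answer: -752/7 ≈ -107.43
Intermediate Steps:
S(O) = 1 - O/2 (S(O) = O*(-½) + 1 = -O/2 + 1 = 1 - O/2)
T = 4 (T = (3 - 1)² = 2² = 4)
T + S(1/(0 + 7))*(-120) = 4 + (1 - 1/(2*(0 + 7)))*(-120) = 4 + (1 - ½/7)*(-120) = 4 + (1 - ½*⅐)*(-120) = 4 + (1 - 1/14)*(-120) = 4 + (13/14)*(-120) = 4 - 780/7 = -752/7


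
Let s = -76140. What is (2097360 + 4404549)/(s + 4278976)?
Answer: 6501909/4202836 ≈ 1.5470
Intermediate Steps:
(2097360 + 4404549)/(s + 4278976) = (2097360 + 4404549)/(-76140 + 4278976) = 6501909/4202836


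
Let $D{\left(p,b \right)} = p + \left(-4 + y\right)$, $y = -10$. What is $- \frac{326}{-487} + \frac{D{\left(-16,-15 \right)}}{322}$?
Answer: $\frac{45181}{78407} \approx 0.57624$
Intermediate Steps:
$D{\left(p,b \right)} = -14 + p$ ($D{\left(p,b \right)} = p - 14 = -14 + p$)
$- \frac{326}{-487} + \frac{D{\left(-16,-15 \right)}}{322} = - \frac{326}{-487} + \frac{-14 - 16}{322} = \left(-326\right) \left(- \frac{1}{487}\right) - \frac{15}{161} = \frac{326}{487} - \frac{15}{161} = \frac{45181}{78407}$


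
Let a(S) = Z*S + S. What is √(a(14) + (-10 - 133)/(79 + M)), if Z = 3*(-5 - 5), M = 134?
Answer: I*√18450273/213 ≈ 20.166*I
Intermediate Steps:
Z = -30 (Z = 3*(-10) = -30)
a(S) = -29*S (a(S) = -30*S + S = -29*S)
√(a(14) + (-10 - 133)/(79 + M)) = √(-29*14 + (-10 - 133)/(79 + 134)) = √(-406 - 143/213) = √(-86621/213) = I*√18450273/213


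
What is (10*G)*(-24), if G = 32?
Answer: -7680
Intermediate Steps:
(10*G)*(-24) = (10*32)*(-24) = 320*(-24) = -7680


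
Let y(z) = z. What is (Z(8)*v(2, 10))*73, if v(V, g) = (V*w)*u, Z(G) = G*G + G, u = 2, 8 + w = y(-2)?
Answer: -210240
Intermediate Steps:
w = -10 (w = -8 - 2 = -10)
Z(G) = G + G² (Z(G) = G² + G = G + G²)
v(V, g) = -20*V (v(V, g) = (V*(-10))*2 = -10*V*2 = -20*V)
(Z(8)*v(2, 10))*73 = ((8*(1 + 8))*(-20*2))*73 = ((8*9)*(-40))*73 = (72*(-40))*73 = -2880*73 = -210240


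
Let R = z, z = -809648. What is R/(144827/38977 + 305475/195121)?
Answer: -439825731741544/2868949153 ≈ -1.5331e+5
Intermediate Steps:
R = -809648
R/(144827/38977 + 305475/195121) = -809648/(144827/38977 + 305475/195121) = -809648/40165288142/7605231217 = -809648*7605231217/40165288142 = -439825731741544/2868949153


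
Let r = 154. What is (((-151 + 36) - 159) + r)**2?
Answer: 14400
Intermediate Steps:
(((-151 + 36) - 159) + r)**2 = (((-151 + 36) - 159) + 154)**2 = ((-115 - 159) + 154)**2 = (-274 + 154)**2 = (-120)**2 = 14400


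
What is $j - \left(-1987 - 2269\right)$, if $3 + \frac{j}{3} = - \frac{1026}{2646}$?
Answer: $\frac{208046}{49} \approx 4245.8$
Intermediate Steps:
$j = - \frac{498}{49}$ ($j = -9 + 3 \left(- \frac{1026}{2646}\right) = -9 + 3 \left(\left(-1026\right) \frac{1}{2646}\right) = -9 + 3 \left(- \frac{19}{49}\right) = -9 - \frac{57}{49} = - \frac{498}{49} \approx -10.163$)
$j - \left(-1987 - 2269\right) = - \frac{498}{49} - \left(-1987 - 2269\right) = - \frac{498}{49} - -4256 = - \frac{498}{49} + 4256 = \frac{208046}{49}$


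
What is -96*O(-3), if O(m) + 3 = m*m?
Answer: -576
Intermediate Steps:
O(m) = -3 + m² (O(m) = -3 + m*m = -3 + m²)
-96*O(-3) = -96*(-3 + (-3)²) = -96*(-3 + 9) = -96*6 = -576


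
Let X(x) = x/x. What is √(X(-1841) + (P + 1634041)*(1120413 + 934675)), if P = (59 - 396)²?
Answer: 27*√4926601289 ≈ 1.8951e+6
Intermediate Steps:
X(x) = 1
P = 113569 (P = (-337)² = 113569)
√(X(-1841) + (P + 1634041)*(1120413 + 934675)) = √(1 + (113569 + 1634041)*(1120413 + 934675)) = √(1 + 1747610*2055088) = √(1 + 3591492339680) = √3591492339681 = 27*√4926601289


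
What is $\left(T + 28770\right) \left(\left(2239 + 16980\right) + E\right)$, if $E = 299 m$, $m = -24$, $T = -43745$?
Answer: $-180343925$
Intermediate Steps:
$E = -7176$ ($E = 299 \left(-24\right) = -7176$)
$\left(T + 28770\right) \left(\left(2239 + 16980\right) + E\right) = \left(-43745 + 28770\right) \left(\left(2239 + 16980\right) - 7176\right) = - 14975 \left(19219 - 7176\right) = \left(-14975\right) 12043 = -180343925$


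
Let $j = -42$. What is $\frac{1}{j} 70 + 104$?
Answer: $\frac{307}{3} \approx 102.33$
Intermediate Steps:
$\frac{1}{j} 70 + 104 = \frac{1}{-42} \cdot 70 + 104 = \left(- \frac{1}{42}\right) 70 + 104 = - \frac{5}{3} + 104 = \frac{307}{3}$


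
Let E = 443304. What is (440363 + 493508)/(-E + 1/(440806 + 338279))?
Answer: -727564888035/345371496839 ≈ -2.1066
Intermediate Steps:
(440363 + 493508)/(-E + 1/(440806 + 338279)) = (440363 + 493508)/(-1*443304 + 1/(440806 + 338279)) = 933871/(-443304 + 1/779085) = 933871/(-345371496839/779085) = 933871*(-779085/345371496839) = -727564888035/345371496839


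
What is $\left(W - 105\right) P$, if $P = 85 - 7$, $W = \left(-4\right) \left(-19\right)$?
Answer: $-2262$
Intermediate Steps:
$W = 76$
$P = 78$ ($P = 85 - 7 = 78$)
$\left(W - 105\right) P = \left(76 - 105\right) 78 = \left(-29\right) 78 = -2262$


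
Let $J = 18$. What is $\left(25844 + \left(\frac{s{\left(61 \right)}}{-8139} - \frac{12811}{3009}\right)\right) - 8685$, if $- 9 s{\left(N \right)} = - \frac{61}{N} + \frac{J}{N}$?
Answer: $\frac{76882682473811}{4481715933} \approx 17155.0$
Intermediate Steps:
$s{\left(N \right)} = \frac{43}{9 N}$ ($s{\left(N \right)} = - \frac{- \frac{61}{N} + \frac{18}{N}}{9} = - \frac{\left(-43\right) \frac{1}{N}}{9} = \frac{43}{9 N}$)
$\left(25844 + \left(\frac{s{\left(61 \right)}}{-8139} - \frac{12811}{3009}\right)\right) - 8685 = \left(25844 - \left(\frac{12811}{3009} - \frac{\frac{43}{9} \cdot \frac{1}{61}}{-8139}\right)\right) - 8685 = \left(25844 - \left(\frac{12811}{3009} - \frac{43}{9} \cdot \frac{1}{61} \left(- \frac{1}{8139}\right)\right)\right) - 8685 = \left(25844 + \left(\frac{43}{549} \left(- \frac{1}{8139}\right) - \frac{12811}{3009}\right)\right) - 8685 = \left(25844 - \frac{19081220536}{4481715933}\right) - 8685 = \frac{115806385351916}{4481715933} - 8685 = \frac{76882682473811}{4481715933}$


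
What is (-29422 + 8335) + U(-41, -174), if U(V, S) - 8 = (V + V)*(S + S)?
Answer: 7457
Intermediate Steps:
U(V, S) = 8 + 4*S*V (U(V, S) = 8 + (V + V)*(S + S) = 8 + (2*V)*(2*S) = 8 + 4*S*V)
(-29422 + 8335) + U(-41, -174) = (-29422 + 8335) + (8 + 4*(-174)*(-41)) = -21087 + (8 + 28536) = -21087 + 28544 = 7457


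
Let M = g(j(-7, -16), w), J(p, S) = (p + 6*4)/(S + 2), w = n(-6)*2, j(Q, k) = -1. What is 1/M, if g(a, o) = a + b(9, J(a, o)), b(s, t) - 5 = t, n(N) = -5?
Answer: 8/9 ≈ 0.88889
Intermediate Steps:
w = -10 (w = -5*2 = -10)
J(p, S) = (24 + p)/(2 + S) (J(p, S) = (p + 24)/(2 + S) = (24 + p)/(2 + S))
b(s, t) = 5 + t
g(a, o) = 5 + a + (24 + a)/(2 + o) (g(a, o) = a + (5 + (24 + a)/(2 + o)) = 5 + a + (24 + a)/(2 + o))
M = 9/8 (M = (24 - 1 + (2 - 10)*(5 - 1))/(2 - 10) = (24 - 1 - 8*4)/(-8) = -(24 - 1 - 32)/8 = -⅛*(-9) = 9/8 ≈ 1.1250)
1/M = 1/(9/8) = 8/9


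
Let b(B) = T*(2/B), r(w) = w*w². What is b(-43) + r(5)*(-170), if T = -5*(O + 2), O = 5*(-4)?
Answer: -913930/43 ≈ -21254.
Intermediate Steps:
r(w) = w³
O = -20
T = 90 (T = -5*(-20 + 2) = -5*(-18) = 90)
b(B) = 180/B (b(B) = 90*(2/B) = 180/B)
b(-43) + r(5)*(-170) = 180/(-43) + 5³*(-170) = 180*(-1/43) + 125*(-170) = -180/43 - 21250 = -913930/43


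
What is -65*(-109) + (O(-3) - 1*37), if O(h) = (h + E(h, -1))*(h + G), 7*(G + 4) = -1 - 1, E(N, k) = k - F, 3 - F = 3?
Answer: 49540/7 ≈ 7077.1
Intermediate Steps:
F = 0 (F = 3 - 1*3 = 3 - 3 = 0)
E(N, k) = k (E(N, k) = k - 1*0 = k + 0 = k)
G = -30/7 (G = -4 + (-1 - 1)/7 = -4 + (⅐)*(-2) = -4 - 2/7 = -30/7 ≈ -4.2857)
O(h) = (-1 + h)*(-30/7 + h) (O(h) = (h - 1)*(h - 30/7) = (-1 + h)*(-30/7 + h))
-65*(-109) + (O(-3) - 1*37) = -65*(-109) + ((30/7 + (-3)² - 37/7*(-3)) - 1*37) = 7085 + ((30/7 + 9 + 111/7) - 37) = 7085 + (204/7 - 37) = 7085 - 55/7 = 49540/7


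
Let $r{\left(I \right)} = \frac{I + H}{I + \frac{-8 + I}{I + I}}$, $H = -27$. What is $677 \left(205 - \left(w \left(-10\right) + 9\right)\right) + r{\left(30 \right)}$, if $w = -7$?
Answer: $\frac{77710212}{911} \approx 85302.0$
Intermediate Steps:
$r{\left(I \right)} = \frac{-27 + I}{I + \frac{-8 + I}{2 I}}$ ($r{\left(I \right)} = \frac{I - 27}{I + \frac{-8 + I}{I + I}} = \frac{-27 + I}{I + \frac{-8 + I}{2 I}}$)
$677 \left(205 - \left(w \left(-10\right) + 9\right)\right) + r{\left(30 \right)} = 677 \left(205 - \left(\left(-7\right) \left(-10\right) + 9\right)\right) + 2 \cdot 30 \frac{1}{-8 + 30 + 2 \cdot 30^{2}} \left(-27 + 30\right) = 677 \left(205 - \left(70 + 9\right)\right) + 2 \cdot 30 \frac{1}{-8 + 30 + 2 \cdot 900} \cdot 3 = 677 \left(205 - 79\right) + 2 \cdot 30 \frac{1}{-8 + 30 + 1800} \cdot 3 = 677 \left(205 - 79\right) + 2 \cdot 30 \cdot \frac{1}{1822} \cdot 3 = 677 \cdot 126 + 2 \cdot 30 \cdot \frac{1}{1822} \cdot 3 = 85302 + \frac{90}{911} = \frac{77710212}{911}$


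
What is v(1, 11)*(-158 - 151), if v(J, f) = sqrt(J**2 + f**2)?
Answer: -309*sqrt(122) ≈ -3413.0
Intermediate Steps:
v(1, 11)*(-158 - 151) = sqrt(1**2 + 11**2)*(-158 - 151) = sqrt(1 + 121)*(-309) = sqrt(122)*(-309) = -309*sqrt(122)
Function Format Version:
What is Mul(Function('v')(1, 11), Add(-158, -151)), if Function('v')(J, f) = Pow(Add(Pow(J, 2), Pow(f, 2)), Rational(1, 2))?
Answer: Mul(-309, Pow(122, Rational(1, 2))) ≈ -3413.0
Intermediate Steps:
Mul(Function('v')(1, 11), Add(-158, -151)) = Mul(Pow(Add(Pow(1, 2), Pow(11, 2)), Rational(1, 2)), Add(-158, -151)) = Mul(Pow(Add(1, 121), Rational(1, 2)), -309) = Mul(Pow(122, Rational(1, 2)), -309) = Mul(-309, Pow(122, Rational(1, 2)))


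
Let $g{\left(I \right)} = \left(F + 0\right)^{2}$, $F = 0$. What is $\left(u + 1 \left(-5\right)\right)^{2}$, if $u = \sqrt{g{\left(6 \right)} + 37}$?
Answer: $\left(5 - \sqrt{37}\right)^{2} \approx 1.1724$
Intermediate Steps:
$g{\left(I \right)} = 0$ ($g{\left(I \right)} = \left(0 + 0\right)^{2} = 0^{2} = 0$)
$u = \sqrt{37}$ ($u = \sqrt{0 + 37} = \sqrt{37} \approx 6.0828$)
$\left(u + 1 \left(-5\right)\right)^{2} = \left(\sqrt{37} + 1 \left(-5\right)\right)^{2} = \left(\sqrt{37} - 5\right)^{2} = \left(-5 + \sqrt{37}\right)^{2}$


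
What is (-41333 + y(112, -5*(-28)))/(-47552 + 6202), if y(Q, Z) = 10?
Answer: 41323/41350 ≈ 0.99935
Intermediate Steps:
(-41333 + y(112, -5*(-28)))/(-47552 + 6202) = (-41333 + 10)/(-47552 + 6202) = -41323/(-41350) = -41323*(-1/41350) = 41323/41350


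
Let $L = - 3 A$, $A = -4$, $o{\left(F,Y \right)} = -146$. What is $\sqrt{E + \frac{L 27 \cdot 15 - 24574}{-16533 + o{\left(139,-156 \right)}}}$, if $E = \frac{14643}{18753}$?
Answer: $\frac{\sqrt{21336105770975177}}{104260429} \approx 1.401$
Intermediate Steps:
$E = \frac{4881}{6251}$ ($E = 14643 \cdot \frac{1}{18753} = \frac{4881}{6251} \approx 0.78084$)
$L = 12$ ($L = \left(-3\right) \left(-4\right) = 12$)
$\sqrt{E + \frac{L 27 \cdot 15 - 24574}{-16533 + o{\left(139,-156 \right)}}} = \sqrt{\frac{4881}{6251} + \frac{12 \cdot 27 \cdot 15 - 24574}{-16533 - 146}} = \sqrt{\frac{4881}{6251} + \frac{324 \cdot 15 - 24574}{-16679}} = \sqrt{\frac{4881}{6251} + \left(4860 - 24574\right) \left(- \frac{1}{16679}\right)} = \sqrt{\frac{4881}{6251} - - \frac{19714}{16679}} = \sqrt{\frac{4881}{6251} + \frac{19714}{16679}} = \sqrt{\frac{204642413}{104260429}} = \frac{\sqrt{21336105770975177}}{104260429}$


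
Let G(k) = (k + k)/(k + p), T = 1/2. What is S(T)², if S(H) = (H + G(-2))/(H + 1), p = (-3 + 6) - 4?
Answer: 121/81 ≈ 1.4938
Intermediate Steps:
p = -1 (p = 3 - 4 = -1)
T = ½ ≈ 0.50000
G(k) = 2*k/(-1 + k) (G(k) = (k + k)/(k - 1) = (2*k)/(-1 + k) = 2*k/(-1 + k))
S(H) = (4/3 + H)/(1 + H) (S(H) = (H + 2*(-2)/(-1 - 2))/(H + 1) = (H + 2*(-2)/(-3))/(1 + H) = (H + 2*(-2)*(-⅓))/(1 + H) = (H + 4/3)/(1 + H) = (4/3 + H)/(1 + H))
S(T)² = ((4/3 + ½)/(1 + ½))² = ((11/6)/(3/2))² = ((⅔)*(11/6))² = (11/9)² = 121/81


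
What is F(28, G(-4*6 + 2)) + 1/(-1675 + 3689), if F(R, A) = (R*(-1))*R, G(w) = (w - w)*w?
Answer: -1578975/2014 ≈ -784.00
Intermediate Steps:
G(w) = 0 (G(w) = 0*w = 0)
F(R, A) = -R² (F(R, A) = (-R)*R = -R²)
F(28, G(-4*6 + 2)) + 1/(-1675 + 3689) = -1*28² + 1/(-1675 + 3689) = -1*784 + 1/2014 = -784 + 1/2014 = -1578975/2014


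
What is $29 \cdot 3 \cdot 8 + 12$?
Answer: $708$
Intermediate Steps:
$29 \cdot 3 \cdot 8 + 12 = 29 \cdot 24 + 12 = 696 + 12 = 708$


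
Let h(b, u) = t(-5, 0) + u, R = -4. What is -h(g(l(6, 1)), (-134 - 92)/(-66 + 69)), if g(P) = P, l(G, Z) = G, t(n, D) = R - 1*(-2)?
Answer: 232/3 ≈ 77.333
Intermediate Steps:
t(n, D) = -2 (t(n, D) = -4 - 1*(-2) = -4 + 2 = -2)
h(b, u) = -2 + u
-h(g(l(6, 1)), (-134 - 92)/(-66 + 69)) = -(-2 + (-134 - 92)/(-66 + 69)) = -(-2 - 226/3) = -1*(-232/3) = 232/3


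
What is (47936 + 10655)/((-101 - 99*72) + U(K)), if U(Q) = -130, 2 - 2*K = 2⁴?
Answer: -58591/7359 ≈ -7.9618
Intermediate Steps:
K = -7 (K = 1 - ½*2⁴ = 1 - ½*16 = 1 - 8 = -7)
(47936 + 10655)/((-101 - 99*72) + U(K)) = (47936 + 10655)/((-101 - 99*72) - 130) = 58591/((-101 - 7128) - 130) = 58591/(-7229 - 130) = 58591/(-7359) = 58591*(-1/7359) = -58591/7359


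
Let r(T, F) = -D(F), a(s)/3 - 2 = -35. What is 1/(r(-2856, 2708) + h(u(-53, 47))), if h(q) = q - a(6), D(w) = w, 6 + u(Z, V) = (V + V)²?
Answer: 1/6221 ≈ 0.00016075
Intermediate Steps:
u(Z, V) = -6 + 4*V² (u(Z, V) = -6 + (V + V)² = -6 + (2*V)² = -6 + 4*V²)
a(s) = -99 (a(s) = 6 + 3*(-35) = 6 - 105 = -99)
h(q) = 99 + q (h(q) = q - 1*(-99) = q + 99 = 99 + q)
r(T, F) = -F
1/(r(-2856, 2708) + h(u(-53, 47))) = 1/(-1*2708 + (99 + (-6 + 4*47²))) = 1/(-2708 + (99 + (-6 + 4*2209))) = 1/(-2708 + (99 + (-6 + 8836))) = 1/(-2708 + (99 + 8830)) = 1/(-2708 + 8929) = 1/6221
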